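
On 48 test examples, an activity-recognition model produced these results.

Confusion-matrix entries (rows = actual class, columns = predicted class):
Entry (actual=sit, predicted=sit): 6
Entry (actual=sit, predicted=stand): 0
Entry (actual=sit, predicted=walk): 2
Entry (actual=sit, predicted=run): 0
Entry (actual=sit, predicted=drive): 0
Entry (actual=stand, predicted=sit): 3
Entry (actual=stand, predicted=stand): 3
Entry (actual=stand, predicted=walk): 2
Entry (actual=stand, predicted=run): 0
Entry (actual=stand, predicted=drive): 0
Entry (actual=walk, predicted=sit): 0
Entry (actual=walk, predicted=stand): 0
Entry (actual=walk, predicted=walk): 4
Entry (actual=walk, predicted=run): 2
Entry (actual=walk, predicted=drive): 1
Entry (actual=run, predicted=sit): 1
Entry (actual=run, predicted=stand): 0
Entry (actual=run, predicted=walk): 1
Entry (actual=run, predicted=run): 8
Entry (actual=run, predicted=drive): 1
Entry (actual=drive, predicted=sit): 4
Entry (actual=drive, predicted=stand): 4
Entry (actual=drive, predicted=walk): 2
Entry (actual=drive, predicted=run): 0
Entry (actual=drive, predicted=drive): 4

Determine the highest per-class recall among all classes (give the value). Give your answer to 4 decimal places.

0.7500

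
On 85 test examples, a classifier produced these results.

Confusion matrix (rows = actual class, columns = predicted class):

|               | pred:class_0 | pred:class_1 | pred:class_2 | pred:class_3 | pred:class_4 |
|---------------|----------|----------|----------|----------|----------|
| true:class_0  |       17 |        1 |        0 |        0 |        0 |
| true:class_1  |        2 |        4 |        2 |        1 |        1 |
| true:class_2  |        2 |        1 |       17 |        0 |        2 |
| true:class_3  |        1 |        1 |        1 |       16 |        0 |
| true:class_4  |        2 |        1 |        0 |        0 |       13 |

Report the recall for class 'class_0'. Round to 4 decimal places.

0.9444

One-vs-rest for 'class_0': TP = diagonal; FP = other classes predicted 'class_0'; FN = 'class_0' predicted as other.
recall = TP/(TP+FN).
class_0: TP=17, FN=1+0+0+0=1 → 17/18 = 0.94444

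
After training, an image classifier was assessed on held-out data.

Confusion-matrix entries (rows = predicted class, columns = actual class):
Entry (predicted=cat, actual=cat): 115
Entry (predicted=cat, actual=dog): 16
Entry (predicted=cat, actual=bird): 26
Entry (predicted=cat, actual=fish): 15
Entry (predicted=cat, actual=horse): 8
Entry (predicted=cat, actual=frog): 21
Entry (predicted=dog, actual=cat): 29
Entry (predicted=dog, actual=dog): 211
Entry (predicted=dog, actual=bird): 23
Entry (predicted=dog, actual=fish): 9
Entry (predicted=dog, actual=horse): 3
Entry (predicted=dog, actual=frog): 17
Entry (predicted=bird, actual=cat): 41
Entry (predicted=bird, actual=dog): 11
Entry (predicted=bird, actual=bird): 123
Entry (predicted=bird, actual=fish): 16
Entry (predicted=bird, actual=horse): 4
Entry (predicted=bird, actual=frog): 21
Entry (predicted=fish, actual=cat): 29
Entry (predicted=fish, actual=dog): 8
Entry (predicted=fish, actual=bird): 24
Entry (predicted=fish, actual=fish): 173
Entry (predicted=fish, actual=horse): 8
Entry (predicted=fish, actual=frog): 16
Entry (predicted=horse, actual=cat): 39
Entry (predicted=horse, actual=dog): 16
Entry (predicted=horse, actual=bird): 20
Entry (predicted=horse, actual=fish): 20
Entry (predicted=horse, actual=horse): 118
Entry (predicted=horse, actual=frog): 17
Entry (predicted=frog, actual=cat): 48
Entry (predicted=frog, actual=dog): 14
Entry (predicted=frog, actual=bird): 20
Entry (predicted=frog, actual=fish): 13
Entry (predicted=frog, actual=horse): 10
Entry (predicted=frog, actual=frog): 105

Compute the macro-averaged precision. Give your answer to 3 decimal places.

0.591

Per-class precision (TP/(TP+FP)):
  cat: TP=115, FP=16+26+15+8+21=86 → 115/201 = 0.5721
  dog: TP=211, FP=29+23+9+3+17=81 → 211/292 = 0.7226
  bird: TP=123, FP=41+11+16+4+21=93 → 123/216 = 0.5694
  fish: TP=173, FP=29+8+24+8+16=85 → 173/258 = 0.6705
  horse: TP=118, FP=39+16+20+20+17=112 → 118/230 = 0.5130
  frog: TP=105, FP=48+14+20+13+10=105 → 105/210 = 0.5000
Macro-precision = mean = (0.5721 + 0.7226 + 0.5694 + 0.6705 + 0.5130 + 0.5000) / 6 = 0.591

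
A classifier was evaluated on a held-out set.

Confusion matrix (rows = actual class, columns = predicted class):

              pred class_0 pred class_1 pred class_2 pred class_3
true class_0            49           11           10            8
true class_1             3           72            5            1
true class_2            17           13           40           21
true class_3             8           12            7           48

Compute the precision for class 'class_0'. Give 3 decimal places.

0.636

Take TP from the diagonal, FP from the rest of the 'class_0' prediction marginal, FN from the rest of the 'class_0' actual marginal.
precision = TP/(TP+FP).
class_0: TP=49, FP=3+17+8=28 → 49/77 = 0.6364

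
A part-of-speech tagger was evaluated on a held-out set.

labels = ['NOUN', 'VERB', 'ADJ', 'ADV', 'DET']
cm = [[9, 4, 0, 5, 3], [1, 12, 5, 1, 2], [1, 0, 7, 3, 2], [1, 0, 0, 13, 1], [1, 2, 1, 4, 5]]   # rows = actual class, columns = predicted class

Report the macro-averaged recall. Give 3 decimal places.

Per-class recall (TP/(TP+FN)):
  NOUN: TP=9, FN=4+0+5+3=12 → 9/21 = 0.4286
  VERB: TP=12, FN=1+5+1+2=9 → 12/21 = 0.5714
  ADJ: TP=7, FN=1+0+3+2=6 → 7/13 = 0.5385
  ADV: TP=13, FN=1+0+0+1=2 → 13/15 = 0.8667
  DET: TP=5, FN=1+2+1+4=8 → 5/13 = 0.3846
Macro-recall = mean = (0.4286 + 0.5714 + 0.5385 + 0.8667 + 0.3846) / 5 = 0.558

0.558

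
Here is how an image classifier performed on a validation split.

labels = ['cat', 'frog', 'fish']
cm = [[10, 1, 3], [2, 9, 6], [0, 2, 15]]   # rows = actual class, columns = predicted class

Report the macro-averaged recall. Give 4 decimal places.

Per-class recall (TP/(TP+FN)):
  cat: TP=10, FN=1+3=4 → 10/14 = 0.71429
  frog: TP=9, FN=2+6=8 → 9/17 = 0.52941
  fish: TP=15, FN=0+2=2 → 15/17 = 0.88235
Macro-recall = mean = (0.71429 + 0.52941 + 0.88235) / 3 = 0.7087

0.7087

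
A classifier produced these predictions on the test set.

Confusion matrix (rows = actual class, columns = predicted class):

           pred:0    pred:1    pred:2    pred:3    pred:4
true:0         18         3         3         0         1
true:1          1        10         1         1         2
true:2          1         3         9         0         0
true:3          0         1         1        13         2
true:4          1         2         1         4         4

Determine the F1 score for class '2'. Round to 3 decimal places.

0.643

One-vs-rest for '2': TP = diagonal; FP = other classes predicted '2'; FN = '2' predicted as other.
F1 score = 2·TP/(2·TP+FP+FN).
2: TP=9, FP=3+1+1+1=6, FN=1+3+0+0=4 → 18/28 = 0.6429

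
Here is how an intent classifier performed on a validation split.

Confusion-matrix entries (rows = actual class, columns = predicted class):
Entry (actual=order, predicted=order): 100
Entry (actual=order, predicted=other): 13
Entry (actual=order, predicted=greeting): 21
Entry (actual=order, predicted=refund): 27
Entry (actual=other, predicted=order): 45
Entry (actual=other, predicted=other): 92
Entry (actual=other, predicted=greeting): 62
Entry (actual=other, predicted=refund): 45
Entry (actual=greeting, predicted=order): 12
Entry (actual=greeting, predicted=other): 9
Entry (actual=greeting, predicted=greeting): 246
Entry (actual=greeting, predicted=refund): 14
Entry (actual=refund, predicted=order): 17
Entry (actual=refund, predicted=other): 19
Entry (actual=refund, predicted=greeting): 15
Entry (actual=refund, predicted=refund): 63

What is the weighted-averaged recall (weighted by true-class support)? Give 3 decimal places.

0.626

Per-class recall (TP/(TP+FN)):
  order: TP=100, FN=13+21+27=61 → 100/161 = 0.6211
  other: TP=92, FN=45+62+45=152 → 92/244 = 0.3770
  greeting: TP=246, FN=12+9+14=35 → 246/281 = 0.8754
  refund: TP=63, FN=17+19+15=51 → 63/114 = 0.5526
Weighted-recall = Σ (supportᵢ/N)·recallᵢ with N=800: (161/800)·0.6211 + (244/800)·0.3770 + (281/800)·0.8754 + (114/800)·0.5526 = 0.626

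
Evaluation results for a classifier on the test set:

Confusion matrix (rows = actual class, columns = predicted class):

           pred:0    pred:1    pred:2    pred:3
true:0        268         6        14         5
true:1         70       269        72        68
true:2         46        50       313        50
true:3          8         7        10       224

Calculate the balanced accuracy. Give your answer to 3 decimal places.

0.764

Balanced accuracy = mean of per-class recall.
  0: recall = 268/293 = 0.9147
  1: recall = 269/479 = 0.5616
  2: recall = 313/459 = 0.6819
  3: recall = 224/249 = 0.8996
Mean = (0.9147 + 0.5616 + 0.6819 + 0.8996) / 4 = 0.764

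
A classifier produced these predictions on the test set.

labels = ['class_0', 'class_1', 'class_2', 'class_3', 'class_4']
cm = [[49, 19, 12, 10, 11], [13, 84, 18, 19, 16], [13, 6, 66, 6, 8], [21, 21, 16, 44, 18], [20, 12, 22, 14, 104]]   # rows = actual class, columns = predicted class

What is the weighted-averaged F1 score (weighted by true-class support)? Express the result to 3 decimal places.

0.539

Per-class F1 score (2·TP/(2·TP+FP+FN)):
  class_0: TP=49, FP=13+13+21+20=67, FN=19+12+10+11=52 → 98/217 = 0.4516
  class_1: TP=84, FP=19+6+21+12=58, FN=13+18+19+16=66 → 168/292 = 0.5753
  class_2: TP=66, FP=12+18+16+22=68, FN=13+6+6+8=33 → 132/233 = 0.5665
  class_3: TP=44, FP=10+19+6+14=49, FN=21+21+16+18=76 → 88/213 = 0.4131
  class_4: TP=104, FP=11+16+8+18=53, FN=20+12+22+14=68 → 208/329 = 0.6322
Weighted-F1 score = Σ (supportᵢ/N)·F1 scoreᵢ with N=642: (101/642)·0.4516 + (150/642)·0.5753 + (99/642)·0.5665 + (120/642)·0.4131 + (172/642)·0.6322 = 0.539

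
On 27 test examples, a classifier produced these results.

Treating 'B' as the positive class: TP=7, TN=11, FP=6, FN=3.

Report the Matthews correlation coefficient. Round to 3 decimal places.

0.335

MCC = (TP·TN − FP·FN) / √((TP+FP)(TP+FN)(TN+FP)(TN+FN))
Numerator = 7·11 − 6·3 = 59
Denominator = √(13·10·17·14) = √30940 = 175.8977
MCC = 59 / 175.8977 = 0.335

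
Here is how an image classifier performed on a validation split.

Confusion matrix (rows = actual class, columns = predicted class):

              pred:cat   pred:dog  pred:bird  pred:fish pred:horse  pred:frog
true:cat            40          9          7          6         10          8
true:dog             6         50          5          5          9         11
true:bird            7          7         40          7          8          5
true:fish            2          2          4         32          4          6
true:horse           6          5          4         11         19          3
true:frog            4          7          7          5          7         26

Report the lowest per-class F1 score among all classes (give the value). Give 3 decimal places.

0.362

Per-class F1 score (2·TP/(2·TP+FP+FN)):
  cat: TP=40, FP=6+7+2+6+4=25, FN=9+7+6+10+8=40 → 80/145 = 0.5517
  dog: TP=50, FP=9+7+2+5+7=30, FN=6+5+5+9+11=36 → 100/166 = 0.6024
  bird: TP=40, FP=7+5+4+4+7=27, FN=7+7+7+8+5=34 → 80/141 = 0.5674
  fish: TP=32, FP=6+5+7+11+5=34, FN=2+2+4+4+6=18 → 64/116 = 0.5517
  horse: TP=19, FP=10+9+8+4+7=38, FN=6+5+4+11+3=29 → 38/105 = 0.3619
  frog: TP=26, FP=8+11+5+6+3=33, FN=4+7+7+5+7=30 → 52/115 = 0.4522
Lowest is class 'horse' with F1 score = 0.362.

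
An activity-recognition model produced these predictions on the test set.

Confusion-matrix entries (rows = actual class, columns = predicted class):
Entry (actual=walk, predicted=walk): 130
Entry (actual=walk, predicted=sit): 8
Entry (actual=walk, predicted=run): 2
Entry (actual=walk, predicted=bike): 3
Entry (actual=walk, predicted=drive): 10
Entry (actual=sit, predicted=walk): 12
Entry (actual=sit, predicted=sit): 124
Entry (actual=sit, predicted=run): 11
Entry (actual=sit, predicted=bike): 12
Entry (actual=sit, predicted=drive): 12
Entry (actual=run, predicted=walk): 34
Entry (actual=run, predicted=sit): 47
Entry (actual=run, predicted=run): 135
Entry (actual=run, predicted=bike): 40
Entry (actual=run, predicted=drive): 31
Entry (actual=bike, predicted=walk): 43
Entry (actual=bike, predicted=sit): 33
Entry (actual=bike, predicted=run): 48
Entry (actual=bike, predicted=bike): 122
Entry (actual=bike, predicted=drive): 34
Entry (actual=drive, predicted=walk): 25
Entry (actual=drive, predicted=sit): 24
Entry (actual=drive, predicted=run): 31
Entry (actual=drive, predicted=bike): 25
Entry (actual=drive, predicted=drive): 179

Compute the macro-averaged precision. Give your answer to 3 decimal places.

0.586

Per-class precision (TP/(TP+FP)):
  walk: TP=130, FP=12+34+43+25=114 → 130/244 = 0.5328
  sit: TP=124, FP=8+47+33+24=112 → 124/236 = 0.5254
  run: TP=135, FP=2+11+48+31=92 → 135/227 = 0.5947
  bike: TP=122, FP=3+12+40+25=80 → 122/202 = 0.6040
  drive: TP=179, FP=10+12+31+34=87 → 179/266 = 0.6729
Macro-precision = mean = (0.5328 + 0.5254 + 0.5947 + 0.6040 + 0.6729) / 5 = 0.586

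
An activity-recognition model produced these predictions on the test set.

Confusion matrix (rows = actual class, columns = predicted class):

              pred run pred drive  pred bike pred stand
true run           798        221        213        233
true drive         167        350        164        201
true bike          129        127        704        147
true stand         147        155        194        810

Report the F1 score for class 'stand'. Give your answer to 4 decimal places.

F1 score = 2·TP/(2·TP+FP+FN).
stand: TP=810, FP=233+201+147=581, FN=147+155+194=496 → 1620/2697 = 0.60067

0.6007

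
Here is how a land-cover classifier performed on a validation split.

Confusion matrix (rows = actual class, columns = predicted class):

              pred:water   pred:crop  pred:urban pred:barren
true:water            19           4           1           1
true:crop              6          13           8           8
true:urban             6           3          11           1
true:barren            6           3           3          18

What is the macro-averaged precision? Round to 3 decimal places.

0.550

Per-class precision (TP/(TP+FP)):
  water: TP=19, FP=6+6+6=18 → 19/37 = 0.5135
  crop: TP=13, FP=4+3+3=10 → 13/23 = 0.5652
  urban: TP=11, FP=1+8+3=12 → 11/23 = 0.4783
  barren: TP=18, FP=1+8+1=10 → 18/28 = 0.6429
Macro-precision = mean = (0.5135 + 0.5652 + 0.4783 + 0.6429) / 4 = 0.550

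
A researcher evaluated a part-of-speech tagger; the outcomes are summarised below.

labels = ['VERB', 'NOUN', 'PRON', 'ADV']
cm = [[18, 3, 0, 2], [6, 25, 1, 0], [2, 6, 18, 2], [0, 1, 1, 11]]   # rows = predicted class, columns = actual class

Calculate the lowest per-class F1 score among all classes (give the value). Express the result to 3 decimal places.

0.735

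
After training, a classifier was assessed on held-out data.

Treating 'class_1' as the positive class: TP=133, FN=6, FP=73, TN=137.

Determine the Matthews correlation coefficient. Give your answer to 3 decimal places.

MCC = (TP·TN − FP·FN) / √((TP+FP)(TP+FN)(TN+FP)(TN+FN))
Numerator = 133·137 − 73·6 = 17783
Denominator = √(206·139·210·143) = √859879020 = 29323.6938
MCC = 17783 / 29323.6938 = 0.606

0.606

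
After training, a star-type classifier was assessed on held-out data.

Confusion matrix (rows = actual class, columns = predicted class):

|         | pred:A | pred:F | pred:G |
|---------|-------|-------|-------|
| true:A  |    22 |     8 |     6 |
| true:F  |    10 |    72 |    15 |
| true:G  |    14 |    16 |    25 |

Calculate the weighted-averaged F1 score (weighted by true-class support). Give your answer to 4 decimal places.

0.6325

Per-class F1 score (2·TP/(2·TP+FP+FN)):
  A: TP=22, FP=10+14=24, FN=8+6=14 → 44/82 = 0.53659
  F: TP=72, FP=8+16=24, FN=10+15=25 → 144/193 = 0.74611
  G: TP=25, FP=6+15=21, FN=14+16=30 → 50/101 = 0.49505
Weighted-F1 score = Σ (supportᵢ/N)·F1 scoreᵢ with N=188: (36/188)·0.53659 + (97/188)·0.74611 + (55/188)·0.49505 = 0.6325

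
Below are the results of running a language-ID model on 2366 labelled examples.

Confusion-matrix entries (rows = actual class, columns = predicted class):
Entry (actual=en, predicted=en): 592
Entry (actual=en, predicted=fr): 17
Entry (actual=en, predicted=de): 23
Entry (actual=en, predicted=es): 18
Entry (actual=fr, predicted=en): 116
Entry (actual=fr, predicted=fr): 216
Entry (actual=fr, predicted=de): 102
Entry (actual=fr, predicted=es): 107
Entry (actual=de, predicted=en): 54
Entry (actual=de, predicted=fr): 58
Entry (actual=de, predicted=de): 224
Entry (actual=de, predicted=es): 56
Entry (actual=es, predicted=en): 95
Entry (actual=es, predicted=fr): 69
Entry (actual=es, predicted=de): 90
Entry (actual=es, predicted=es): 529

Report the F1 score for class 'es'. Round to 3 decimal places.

0.709

Treat 'es' as positive and all other classes as negative.
F1 score = 2·TP/(2·TP+FP+FN).
es: TP=529, FP=18+107+56=181, FN=95+69+90=254 → 1058/1493 = 0.7086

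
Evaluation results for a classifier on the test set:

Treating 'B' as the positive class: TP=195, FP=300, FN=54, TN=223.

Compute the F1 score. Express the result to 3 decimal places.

0.524

Precision = TP/(TP+FP) = 195/495 = 0.3939
Recall = TP/(TP+FN) = 195/249 = 0.7831
F1 = 2·TP/(2·TP+FP+FN) = 390/744 = 0.524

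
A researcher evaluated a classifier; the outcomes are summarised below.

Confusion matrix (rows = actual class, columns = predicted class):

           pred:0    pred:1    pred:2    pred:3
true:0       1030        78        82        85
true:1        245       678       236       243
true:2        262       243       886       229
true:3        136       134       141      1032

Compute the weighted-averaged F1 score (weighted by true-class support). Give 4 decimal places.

0.6257

Per-class F1 score (2·TP/(2·TP+FP+FN)):
  0: TP=1030, FP=245+262+136=643, FN=78+82+85=245 → 2060/2948 = 0.69878
  1: TP=678, FP=78+243+134=455, FN=245+236+243=724 → 1356/2535 = 0.53491
  2: TP=886, FP=82+236+141=459, FN=262+243+229=734 → 1772/2965 = 0.59764
  3: TP=1032, FP=85+243+229=557, FN=136+134+141=411 → 2064/3032 = 0.68074
Weighted-F1 score = Σ (supportᵢ/N)·F1 scoreᵢ with N=5740: (1275/5740)·0.69878 + (1402/5740)·0.53491 + (1620/5740)·0.59764 + (1443/5740)·0.68074 = 0.6257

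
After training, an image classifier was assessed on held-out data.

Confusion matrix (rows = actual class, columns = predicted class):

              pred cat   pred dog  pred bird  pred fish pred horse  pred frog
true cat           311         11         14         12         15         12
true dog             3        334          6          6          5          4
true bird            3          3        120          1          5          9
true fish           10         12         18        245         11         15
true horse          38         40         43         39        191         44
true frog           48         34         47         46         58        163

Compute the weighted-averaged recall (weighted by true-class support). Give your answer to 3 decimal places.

0.690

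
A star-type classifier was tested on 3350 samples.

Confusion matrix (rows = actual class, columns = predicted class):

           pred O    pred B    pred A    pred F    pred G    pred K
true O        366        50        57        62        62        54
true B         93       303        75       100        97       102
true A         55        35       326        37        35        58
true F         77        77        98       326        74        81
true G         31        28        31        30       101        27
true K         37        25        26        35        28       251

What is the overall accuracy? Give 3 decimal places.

Accuracy = trace / total = (366+303+326+326+101+251=1673) / 3350 = 1673/3350 = 0.499

0.499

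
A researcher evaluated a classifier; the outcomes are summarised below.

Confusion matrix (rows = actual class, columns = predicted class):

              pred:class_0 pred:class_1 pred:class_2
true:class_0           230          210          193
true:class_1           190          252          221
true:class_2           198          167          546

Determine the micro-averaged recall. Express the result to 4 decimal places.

0.4658

Micro-averaging pools counts across classes: ΣTP=1028, ΣFP=1179, ΣFN=1179.
Micro-recall = TP/(TP+FN) on pooled counts = 0.4658 (equals overall accuracy in single-label multiclass).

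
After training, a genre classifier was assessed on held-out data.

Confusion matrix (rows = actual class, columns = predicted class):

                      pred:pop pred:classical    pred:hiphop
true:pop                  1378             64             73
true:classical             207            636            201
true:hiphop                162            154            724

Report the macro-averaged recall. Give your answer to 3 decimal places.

Per-class recall (TP/(TP+FN)):
  pop: TP=1378, FN=64+73=137 → 1378/1515 = 0.9096
  classical: TP=636, FN=207+201=408 → 636/1044 = 0.6092
  hiphop: TP=724, FN=162+154=316 → 724/1040 = 0.6962
Macro-recall = mean = (0.9096 + 0.6092 + 0.6962) / 3 = 0.738

0.738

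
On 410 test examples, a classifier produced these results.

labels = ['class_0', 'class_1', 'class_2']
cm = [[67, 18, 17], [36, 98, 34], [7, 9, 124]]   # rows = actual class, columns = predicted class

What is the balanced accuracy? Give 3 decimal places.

0.709

Balanced accuracy = mean of per-class recall.
  class_0: recall = 67/102 = 0.6569
  class_1: recall = 98/168 = 0.5833
  class_2: recall = 124/140 = 0.8857
Mean = (0.6569 + 0.5833 + 0.8857) / 3 = 0.709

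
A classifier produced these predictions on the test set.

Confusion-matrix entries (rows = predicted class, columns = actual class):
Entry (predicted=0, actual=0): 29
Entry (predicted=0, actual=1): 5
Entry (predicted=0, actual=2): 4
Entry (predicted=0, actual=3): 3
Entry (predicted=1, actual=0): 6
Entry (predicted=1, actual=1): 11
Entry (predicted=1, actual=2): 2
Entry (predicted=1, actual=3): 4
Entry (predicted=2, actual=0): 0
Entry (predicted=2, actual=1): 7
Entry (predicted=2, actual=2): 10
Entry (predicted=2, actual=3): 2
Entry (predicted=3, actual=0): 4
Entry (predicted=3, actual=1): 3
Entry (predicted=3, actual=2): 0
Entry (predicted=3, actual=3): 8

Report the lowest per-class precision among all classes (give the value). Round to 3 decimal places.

Per-class precision (TP/(TP+FP)):
  0: TP=29, FP=5+4+3=12 → 29/41 = 0.7073
  1: TP=11, FP=6+2+4=12 → 11/23 = 0.4783
  2: TP=10, FP=0+7+2=9 → 10/19 = 0.5263
  3: TP=8, FP=4+3+0=7 → 8/15 = 0.5333
Lowest is class '1' with precision = 0.478.

0.478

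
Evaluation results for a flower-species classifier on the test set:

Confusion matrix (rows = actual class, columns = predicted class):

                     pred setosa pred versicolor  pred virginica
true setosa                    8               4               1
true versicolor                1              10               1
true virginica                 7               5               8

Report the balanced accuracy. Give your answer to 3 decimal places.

Balanced accuracy = mean of per-class recall.
  setosa: recall = 8/13 = 0.6154
  versicolor: recall = 10/12 = 0.8333
  virginica: recall = 8/20 = 0.4000
Mean = (0.6154 + 0.8333 + 0.4000) / 3 = 0.616

0.616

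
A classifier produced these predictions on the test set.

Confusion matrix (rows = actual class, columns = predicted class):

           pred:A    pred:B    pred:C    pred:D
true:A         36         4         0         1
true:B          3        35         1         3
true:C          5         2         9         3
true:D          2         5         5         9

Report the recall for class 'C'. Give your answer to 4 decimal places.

0.4737

One-vs-rest for 'C': TP = diagonal; FP = other classes predicted 'C'; FN = 'C' predicted as other.
recall = TP/(TP+FN).
C: TP=9, FN=5+2+3=10 → 9/19 = 0.47368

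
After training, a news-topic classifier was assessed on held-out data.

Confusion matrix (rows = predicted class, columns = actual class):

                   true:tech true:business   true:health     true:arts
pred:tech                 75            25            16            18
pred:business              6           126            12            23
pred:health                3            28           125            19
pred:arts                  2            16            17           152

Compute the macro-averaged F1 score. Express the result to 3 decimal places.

Per-class F1 score (2·TP/(2·TP+FP+FN)):
  tech: TP=75, FP=25+16+18=59, FN=6+3+2=11 → 150/220 = 0.6818
  business: TP=126, FP=6+12+23=41, FN=25+28+16=69 → 252/362 = 0.6961
  health: TP=125, FP=3+28+19=50, FN=16+12+17=45 → 250/345 = 0.7246
  arts: TP=152, FP=2+16+17=35, FN=18+23+19=60 → 304/399 = 0.7619
Macro-F1 score = mean = (0.6818 + 0.6961 + 0.7246 + 0.7619) / 4 = 0.716

0.716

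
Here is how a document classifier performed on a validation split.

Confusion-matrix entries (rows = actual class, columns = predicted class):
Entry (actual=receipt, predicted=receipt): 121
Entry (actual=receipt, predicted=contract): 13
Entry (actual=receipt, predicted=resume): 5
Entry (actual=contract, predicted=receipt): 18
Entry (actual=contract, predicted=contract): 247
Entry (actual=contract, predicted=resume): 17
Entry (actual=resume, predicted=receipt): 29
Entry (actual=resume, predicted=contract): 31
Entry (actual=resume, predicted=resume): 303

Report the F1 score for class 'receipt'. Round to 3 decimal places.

Treat 'receipt' as positive and all other classes as negative.
F1 score = 2·TP/(2·TP+FP+FN).
receipt: TP=121, FP=18+29=47, FN=13+5=18 → 242/307 = 0.7883

0.788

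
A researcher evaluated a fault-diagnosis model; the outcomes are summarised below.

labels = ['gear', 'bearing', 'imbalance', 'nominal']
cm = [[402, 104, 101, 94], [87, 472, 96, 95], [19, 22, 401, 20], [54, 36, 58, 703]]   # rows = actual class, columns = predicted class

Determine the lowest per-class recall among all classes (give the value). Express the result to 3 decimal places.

0.573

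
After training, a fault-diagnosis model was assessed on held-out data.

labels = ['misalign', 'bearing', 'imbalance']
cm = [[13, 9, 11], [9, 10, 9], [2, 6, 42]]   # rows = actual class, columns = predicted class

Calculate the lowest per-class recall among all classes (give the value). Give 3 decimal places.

Per-class recall (TP/(TP+FN)):
  misalign: TP=13, FN=9+11=20 → 13/33 = 0.3939
  bearing: TP=10, FN=9+9=18 → 10/28 = 0.3571
  imbalance: TP=42, FN=2+6=8 → 42/50 = 0.8400
Lowest is class 'bearing' with recall = 0.357.

0.357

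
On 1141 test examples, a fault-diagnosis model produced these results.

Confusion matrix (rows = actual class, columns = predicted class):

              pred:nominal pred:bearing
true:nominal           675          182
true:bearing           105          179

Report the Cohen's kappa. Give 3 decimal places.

0.383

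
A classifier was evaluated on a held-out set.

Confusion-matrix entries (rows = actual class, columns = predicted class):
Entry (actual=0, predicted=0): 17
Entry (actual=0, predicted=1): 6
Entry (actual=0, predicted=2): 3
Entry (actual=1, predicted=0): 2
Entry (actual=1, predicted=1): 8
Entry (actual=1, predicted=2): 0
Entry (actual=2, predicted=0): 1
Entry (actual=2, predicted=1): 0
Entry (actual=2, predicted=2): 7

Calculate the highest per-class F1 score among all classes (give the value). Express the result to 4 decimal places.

0.7778

Per-class F1 score (2·TP/(2·TP+FP+FN)):
  0: TP=17, FP=2+1=3, FN=6+3=9 → 34/46 = 0.73913
  1: TP=8, FP=6+0=6, FN=2+0=2 → 16/24 = 0.66667
  2: TP=7, FP=3+0=3, FN=1+0=1 → 14/18 = 0.77778
Highest is class '2' with F1 score = 0.7778.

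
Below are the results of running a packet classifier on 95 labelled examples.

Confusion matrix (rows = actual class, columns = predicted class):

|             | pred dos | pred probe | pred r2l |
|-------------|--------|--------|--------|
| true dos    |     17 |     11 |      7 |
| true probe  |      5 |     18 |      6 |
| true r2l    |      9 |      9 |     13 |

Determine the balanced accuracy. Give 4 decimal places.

Balanced accuracy = mean of per-class recall.
  dos: recall = 17/35 = 0.48571
  probe: recall = 18/29 = 0.62069
  r2l: recall = 13/31 = 0.41935
Mean = (0.48571 + 0.62069 + 0.41935) / 3 = 0.5086

0.5086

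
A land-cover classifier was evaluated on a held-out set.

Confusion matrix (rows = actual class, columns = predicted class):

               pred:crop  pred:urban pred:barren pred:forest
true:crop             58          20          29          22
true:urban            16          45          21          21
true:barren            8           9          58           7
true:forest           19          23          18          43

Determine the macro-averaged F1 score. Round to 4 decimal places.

Per-class F1 score (2·TP/(2·TP+FP+FN)):
  crop: TP=58, FP=16+8+19=43, FN=20+29+22=71 → 116/230 = 0.50435
  urban: TP=45, FP=20+9+23=52, FN=16+21+21=58 → 90/200 = 0.45000
  barren: TP=58, FP=29+21+18=68, FN=8+9+7=24 → 116/208 = 0.55769
  forest: TP=43, FP=22+21+7=50, FN=19+23+18=60 → 86/196 = 0.43878
Macro-F1 score = mean = (0.50435 + 0.45000 + 0.55769 + 0.43878) / 4 = 0.4877

0.4877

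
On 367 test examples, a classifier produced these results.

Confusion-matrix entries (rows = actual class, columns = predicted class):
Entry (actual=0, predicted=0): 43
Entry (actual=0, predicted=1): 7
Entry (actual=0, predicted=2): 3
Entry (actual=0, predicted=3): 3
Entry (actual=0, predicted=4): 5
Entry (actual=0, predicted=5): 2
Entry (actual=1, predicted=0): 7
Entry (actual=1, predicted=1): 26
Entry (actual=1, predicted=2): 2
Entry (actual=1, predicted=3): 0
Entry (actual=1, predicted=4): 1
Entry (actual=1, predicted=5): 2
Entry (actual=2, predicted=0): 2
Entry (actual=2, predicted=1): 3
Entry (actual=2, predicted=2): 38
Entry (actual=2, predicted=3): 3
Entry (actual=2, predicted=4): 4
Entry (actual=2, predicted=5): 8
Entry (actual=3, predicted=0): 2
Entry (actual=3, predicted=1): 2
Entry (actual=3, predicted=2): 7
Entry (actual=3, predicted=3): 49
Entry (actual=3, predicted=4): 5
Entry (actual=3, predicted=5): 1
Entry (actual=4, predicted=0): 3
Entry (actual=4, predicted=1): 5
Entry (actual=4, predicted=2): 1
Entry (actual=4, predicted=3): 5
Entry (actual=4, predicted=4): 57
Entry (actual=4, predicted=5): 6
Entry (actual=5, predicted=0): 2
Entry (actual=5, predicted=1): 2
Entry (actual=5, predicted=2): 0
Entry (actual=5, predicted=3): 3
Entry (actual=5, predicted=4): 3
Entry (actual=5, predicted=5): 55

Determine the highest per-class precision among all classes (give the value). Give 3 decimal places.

Per-class precision (TP/(TP+FP)):
  0: TP=43, FP=7+2+2+3+2=16 → 43/59 = 0.7288
  1: TP=26, FP=7+3+2+5+2=19 → 26/45 = 0.5778
  2: TP=38, FP=3+2+7+1+0=13 → 38/51 = 0.7451
  3: TP=49, FP=3+0+3+5+3=14 → 49/63 = 0.7778
  4: TP=57, FP=5+1+4+5+3=18 → 57/75 = 0.7600
  5: TP=55, FP=2+2+8+1+6=19 → 55/74 = 0.7432
Highest is class '3' with precision = 0.778.

0.778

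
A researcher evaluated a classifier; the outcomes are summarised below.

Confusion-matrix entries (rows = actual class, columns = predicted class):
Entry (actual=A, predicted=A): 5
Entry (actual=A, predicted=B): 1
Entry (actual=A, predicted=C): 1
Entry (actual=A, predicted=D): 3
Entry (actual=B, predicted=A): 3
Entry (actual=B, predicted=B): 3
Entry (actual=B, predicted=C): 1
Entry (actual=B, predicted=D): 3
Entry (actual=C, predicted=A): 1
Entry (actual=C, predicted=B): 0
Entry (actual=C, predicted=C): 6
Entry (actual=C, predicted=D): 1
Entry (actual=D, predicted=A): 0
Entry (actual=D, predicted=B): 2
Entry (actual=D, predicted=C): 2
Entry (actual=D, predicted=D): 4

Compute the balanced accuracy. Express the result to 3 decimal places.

0.513

Balanced accuracy = mean of per-class recall.
  A: recall = 5/10 = 0.5000
  B: recall = 3/10 = 0.3000
  C: recall = 6/8 = 0.7500
  D: recall = 4/8 = 0.5000
Mean = (0.5000 + 0.3000 + 0.7500 + 0.5000) / 4 = 0.513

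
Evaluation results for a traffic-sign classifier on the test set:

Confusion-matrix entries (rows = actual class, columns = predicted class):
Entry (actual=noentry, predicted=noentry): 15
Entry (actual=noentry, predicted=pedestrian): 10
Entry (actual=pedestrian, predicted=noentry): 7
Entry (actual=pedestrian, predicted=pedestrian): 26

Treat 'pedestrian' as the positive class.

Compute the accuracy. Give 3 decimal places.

0.707

Accuracy = (TP+TN)/N = (26+15)/58 = 0.707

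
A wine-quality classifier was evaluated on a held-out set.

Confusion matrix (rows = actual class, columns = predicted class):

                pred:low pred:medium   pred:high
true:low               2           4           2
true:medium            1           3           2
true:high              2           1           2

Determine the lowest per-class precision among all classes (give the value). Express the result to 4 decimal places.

0.3333

Per-class precision (TP/(TP+FP)):
  low: TP=2, FP=1+2=3 → 2/5 = 0.40000
  medium: TP=3, FP=4+1=5 → 3/8 = 0.37500
  high: TP=2, FP=2+2=4 → 2/6 = 0.33333
Lowest is class 'high' with precision = 0.3333.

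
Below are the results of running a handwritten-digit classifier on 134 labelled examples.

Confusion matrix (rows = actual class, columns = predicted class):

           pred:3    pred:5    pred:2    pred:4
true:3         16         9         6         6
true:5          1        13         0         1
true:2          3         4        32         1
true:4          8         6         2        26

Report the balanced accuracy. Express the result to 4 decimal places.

0.6795

Balanced accuracy = mean of per-class recall.
  3: recall = 16/37 = 0.43243
  5: recall = 13/15 = 0.86667
  2: recall = 32/40 = 0.80000
  4: recall = 26/42 = 0.61905
Mean = (0.43243 + 0.86667 + 0.80000 + 0.61905) / 4 = 0.6795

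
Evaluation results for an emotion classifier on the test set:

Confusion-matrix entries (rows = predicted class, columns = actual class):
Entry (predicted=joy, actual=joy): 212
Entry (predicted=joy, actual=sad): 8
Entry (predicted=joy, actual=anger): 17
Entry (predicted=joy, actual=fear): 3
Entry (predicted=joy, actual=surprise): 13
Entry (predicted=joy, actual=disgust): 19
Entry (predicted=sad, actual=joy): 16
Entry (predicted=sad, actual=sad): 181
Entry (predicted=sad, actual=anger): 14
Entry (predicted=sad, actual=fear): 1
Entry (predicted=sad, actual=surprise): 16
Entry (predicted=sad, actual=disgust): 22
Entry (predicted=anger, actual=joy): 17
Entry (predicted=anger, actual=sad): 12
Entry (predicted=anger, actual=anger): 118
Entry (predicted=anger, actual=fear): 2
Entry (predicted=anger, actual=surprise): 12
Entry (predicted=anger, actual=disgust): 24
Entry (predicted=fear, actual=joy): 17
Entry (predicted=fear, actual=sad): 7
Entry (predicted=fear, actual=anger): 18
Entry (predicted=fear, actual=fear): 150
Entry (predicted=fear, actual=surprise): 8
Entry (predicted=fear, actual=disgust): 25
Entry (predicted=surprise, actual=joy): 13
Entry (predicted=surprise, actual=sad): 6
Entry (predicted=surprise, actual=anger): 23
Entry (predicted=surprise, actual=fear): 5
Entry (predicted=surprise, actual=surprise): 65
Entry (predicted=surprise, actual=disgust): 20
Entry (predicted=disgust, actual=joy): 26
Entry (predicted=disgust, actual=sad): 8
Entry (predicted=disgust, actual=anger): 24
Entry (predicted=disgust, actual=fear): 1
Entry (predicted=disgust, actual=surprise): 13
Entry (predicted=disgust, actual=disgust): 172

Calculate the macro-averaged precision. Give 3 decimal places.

0.668

Per-class precision (TP/(TP+FP)):
  joy: TP=212, FP=8+17+3+13+19=60 → 212/272 = 0.7794
  sad: TP=181, FP=16+14+1+16+22=69 → 181/250 = 0.7240
  anger: TP=118, FP=17+12+2+12+24=67 → 118/185 = 0.6378
  fear: TP=150, FP=17+7+18+8+25=75 → 150/225 = 0.6667
  surprise: TP=65, FP=13+6+23+5+20=67 → 65/132 = 0.4924
  disgust: TP=172, FP=26+8+24+1+13=72 → 172/244 = 0.7049
Macro-precision = mean = (0.7794 + 0.7240 + 0.6378 + 0.6667 + 0.4924 + 0.7049) / 6 = 0.668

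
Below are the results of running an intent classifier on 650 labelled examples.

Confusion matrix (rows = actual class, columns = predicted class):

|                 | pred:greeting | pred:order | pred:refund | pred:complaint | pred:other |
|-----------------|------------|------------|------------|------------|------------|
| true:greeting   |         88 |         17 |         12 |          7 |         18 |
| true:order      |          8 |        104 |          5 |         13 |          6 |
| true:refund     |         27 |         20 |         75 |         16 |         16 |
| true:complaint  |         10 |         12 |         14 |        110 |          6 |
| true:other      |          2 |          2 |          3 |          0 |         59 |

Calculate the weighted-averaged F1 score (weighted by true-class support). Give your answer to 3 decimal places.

Per-class F1 score (2·TP/(2·TP+FP+FN)):
  greeting: TP=88, FP=8+27+10+2=47, FN=17+12+7+18=54 → 176/277 = 0.6354
  order: TP=104, FP=17+20+12+2=51, FN=8+5+13+6=32 → 208/291 = 0.7148
  refund: TP=75, FP=12+5+14+3=34, FN=27+20+16+16=79 → 150/263 = 0.5703
  complaint: TP=110, FP=7+13+16+0=36, FN=10+12+14+6=42 → 220/298 = 0.7383
  other: TP=59, FP=18+6+16+6=46, FN=2+2+3+0=7 → 118/171 = 0.6901
Weighted-F1 score = Σ (supportᵢ/N)·F1 scoreᵢ with N=650: (142/650)·0.6354 + (136/650)·0.7148 + (154/650)·0.5703 + (152/650)·0.7383 + (66/650)·0.6901 = 0.666

0.666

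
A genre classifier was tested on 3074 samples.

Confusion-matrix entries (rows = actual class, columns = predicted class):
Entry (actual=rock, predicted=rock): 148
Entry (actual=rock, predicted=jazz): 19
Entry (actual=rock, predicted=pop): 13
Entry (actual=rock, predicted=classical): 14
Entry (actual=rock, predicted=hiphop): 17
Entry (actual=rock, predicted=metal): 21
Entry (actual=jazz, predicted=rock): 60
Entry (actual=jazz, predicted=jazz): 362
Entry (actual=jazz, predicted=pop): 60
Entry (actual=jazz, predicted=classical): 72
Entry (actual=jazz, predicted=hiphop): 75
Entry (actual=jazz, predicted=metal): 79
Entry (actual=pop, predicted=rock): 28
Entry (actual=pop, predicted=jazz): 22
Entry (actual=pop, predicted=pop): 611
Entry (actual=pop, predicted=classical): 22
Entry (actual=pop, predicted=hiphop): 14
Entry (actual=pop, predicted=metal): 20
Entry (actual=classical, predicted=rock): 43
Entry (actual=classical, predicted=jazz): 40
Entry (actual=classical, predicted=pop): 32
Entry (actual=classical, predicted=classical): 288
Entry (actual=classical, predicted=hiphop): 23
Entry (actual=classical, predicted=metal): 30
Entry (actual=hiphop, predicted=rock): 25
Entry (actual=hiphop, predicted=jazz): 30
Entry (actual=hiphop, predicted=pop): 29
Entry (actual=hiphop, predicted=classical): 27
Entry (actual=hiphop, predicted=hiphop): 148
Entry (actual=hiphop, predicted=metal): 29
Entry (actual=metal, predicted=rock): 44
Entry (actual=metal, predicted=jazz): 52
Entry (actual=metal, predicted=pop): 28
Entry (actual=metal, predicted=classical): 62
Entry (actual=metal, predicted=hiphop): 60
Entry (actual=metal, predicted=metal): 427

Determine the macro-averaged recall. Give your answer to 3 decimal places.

0.630

Per-class recall (TP/(TP+FN)):
  rock: TP=148, FN=19+13+14+17+21=84 → 148/232 = 0.6379
  jazz: TP=362, FN=60+60+72+75+79=346 → 362/708 = 0.5113
  pop: TP=611, FN=28+22+22+14+20=106 → 611/717 = 0.8522
  classical: TP=288, FN=43+40+32+23+30=168 → 288/456 = 0.6316
  hiphop: TP=148, FN=25+30+29+27+29=140 → 148/288 = 0.5139
  metal: TP=427, FN=44+52+28+62+60=246 → 427/673 = 0.6345
Macro-recall = mean = (0.6379 + 0.5113 + 0.8522 + 0.6316 + 0.5139 + 0.6345) / 6 = 0.630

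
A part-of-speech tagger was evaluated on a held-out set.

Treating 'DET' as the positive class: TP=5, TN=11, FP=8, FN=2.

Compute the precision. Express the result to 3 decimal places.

0.385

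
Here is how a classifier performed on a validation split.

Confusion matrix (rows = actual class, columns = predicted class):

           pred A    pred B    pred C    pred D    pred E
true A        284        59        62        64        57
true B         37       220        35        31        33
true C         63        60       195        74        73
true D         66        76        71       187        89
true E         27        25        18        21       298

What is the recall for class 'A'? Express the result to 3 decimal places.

Take TP from the diagonal, FP from the rest of the 'A' prediction marginal, FN from the rest of the 'A' actual marginal.
recall = TP/(TP+FN).
A: TP=284, FN=59+62+64+57=242 → 284/526 = 0.5399

0.540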